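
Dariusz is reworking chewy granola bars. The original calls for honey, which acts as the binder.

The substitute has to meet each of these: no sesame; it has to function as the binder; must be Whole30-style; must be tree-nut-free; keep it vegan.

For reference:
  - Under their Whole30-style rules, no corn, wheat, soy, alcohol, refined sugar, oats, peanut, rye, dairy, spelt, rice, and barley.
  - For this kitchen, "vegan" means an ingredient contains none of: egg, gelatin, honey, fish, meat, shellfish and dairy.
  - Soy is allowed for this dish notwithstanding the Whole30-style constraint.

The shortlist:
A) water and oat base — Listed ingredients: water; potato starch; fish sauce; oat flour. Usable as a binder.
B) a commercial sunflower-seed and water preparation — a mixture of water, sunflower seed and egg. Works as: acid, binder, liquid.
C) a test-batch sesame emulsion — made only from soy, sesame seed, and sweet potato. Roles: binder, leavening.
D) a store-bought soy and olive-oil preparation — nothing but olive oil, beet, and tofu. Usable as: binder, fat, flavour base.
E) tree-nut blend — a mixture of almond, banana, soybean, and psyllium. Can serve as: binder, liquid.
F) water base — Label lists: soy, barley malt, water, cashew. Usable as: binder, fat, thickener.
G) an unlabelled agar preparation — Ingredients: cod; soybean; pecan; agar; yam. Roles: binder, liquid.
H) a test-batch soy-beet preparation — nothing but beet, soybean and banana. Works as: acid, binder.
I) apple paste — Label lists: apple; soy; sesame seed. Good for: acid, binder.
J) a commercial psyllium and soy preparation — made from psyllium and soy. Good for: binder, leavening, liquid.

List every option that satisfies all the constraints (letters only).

A: has oat flour, so not Whole30-style; has fish sauce, so not vegan — no
B: has egg, so not vegan — out
C: has sesame seed, so not sesame-free — no
D: soy is permitted under the Whole30-style carve-out; nothing else excluded — valid
E: has almond, so not tree-nut-free — no
F: has barley malt, so not Whole30-style; has cashew, so not tree-nut-free — out
G: has cod, so not vegan; has pecan, so not tree-nut-free — reject
H: soy is permitted under the Whole30-style carve-out; nothing else excluded — OK
I: has sesame seed, so not sesame-free — reject
J: soy is permitted under the Whole30-style carve-out; nothing else excluded — keep

D, H, J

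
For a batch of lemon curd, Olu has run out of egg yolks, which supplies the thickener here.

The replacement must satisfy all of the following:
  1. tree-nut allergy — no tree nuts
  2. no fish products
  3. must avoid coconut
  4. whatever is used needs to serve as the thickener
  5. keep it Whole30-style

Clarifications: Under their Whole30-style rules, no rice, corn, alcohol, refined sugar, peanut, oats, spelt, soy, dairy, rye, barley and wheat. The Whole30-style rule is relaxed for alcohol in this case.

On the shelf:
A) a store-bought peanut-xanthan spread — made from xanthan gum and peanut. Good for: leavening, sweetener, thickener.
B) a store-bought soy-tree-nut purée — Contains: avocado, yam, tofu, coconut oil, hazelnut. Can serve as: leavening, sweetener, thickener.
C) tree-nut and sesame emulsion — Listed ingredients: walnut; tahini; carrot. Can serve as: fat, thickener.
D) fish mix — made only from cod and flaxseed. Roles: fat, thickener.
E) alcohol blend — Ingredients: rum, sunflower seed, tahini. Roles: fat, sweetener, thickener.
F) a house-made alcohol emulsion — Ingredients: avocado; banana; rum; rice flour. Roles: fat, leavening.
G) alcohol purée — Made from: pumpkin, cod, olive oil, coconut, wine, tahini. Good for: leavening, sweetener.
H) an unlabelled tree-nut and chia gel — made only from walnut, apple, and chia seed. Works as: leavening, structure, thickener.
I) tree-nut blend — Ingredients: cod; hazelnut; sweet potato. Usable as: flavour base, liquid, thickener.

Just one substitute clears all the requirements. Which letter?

E

A: has peanut, so not Whole30-style — no
B: has tofu, so not Whole30-style; has coconut oil, so not coconut-free (and 1 more) — no
C: has walnut, so not tree-nut-free — no
D: has cod, so not fish-free — no
E: alcohol is permitted under the Whole30-style carve-out; nothing else excluded — keep
F: not usable as a thickener; has rice flour, so not Whole30-style — no
G: not usable as a thickener; has coconut, so not coconut-free (and 1 more) — out
H: has walnut, so not tree-nut-free — out
I: has hazelnut, so not tree-nut-free; has cod, so not fish-free — no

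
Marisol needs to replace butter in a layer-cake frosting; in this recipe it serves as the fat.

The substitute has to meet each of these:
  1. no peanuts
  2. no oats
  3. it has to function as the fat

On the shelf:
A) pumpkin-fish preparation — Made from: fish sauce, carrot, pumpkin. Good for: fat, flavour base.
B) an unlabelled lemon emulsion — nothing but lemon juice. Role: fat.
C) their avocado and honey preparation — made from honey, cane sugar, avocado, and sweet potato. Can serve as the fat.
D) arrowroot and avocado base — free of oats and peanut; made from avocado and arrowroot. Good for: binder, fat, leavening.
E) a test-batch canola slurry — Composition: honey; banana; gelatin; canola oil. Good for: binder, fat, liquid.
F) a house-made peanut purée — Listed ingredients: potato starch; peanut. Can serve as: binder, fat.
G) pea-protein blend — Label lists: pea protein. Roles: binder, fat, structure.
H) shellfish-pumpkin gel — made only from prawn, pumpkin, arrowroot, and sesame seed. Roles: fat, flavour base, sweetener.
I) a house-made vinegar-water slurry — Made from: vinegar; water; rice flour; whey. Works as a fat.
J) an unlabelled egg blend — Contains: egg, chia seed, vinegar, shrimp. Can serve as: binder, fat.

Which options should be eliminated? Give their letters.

F

A: works as a fat, no peanut, no oats — valid
B: only lemon juice; none excluded — keep
C: honey and cane sugar etc. — none of it excluded — valid
D: nothing on the exclusion list — OK
E: gelatin and honey etc. — none of it excluded — OK
F: has peanut, so not peanut-free — out
G: every rule checks out — valid
H: sesame seed and prawn etc. — none of it excluded — OK
I: whey and rice flour etc. — none of it excluded — valid
J: egg and shrimp etc. — none of it excluded — valid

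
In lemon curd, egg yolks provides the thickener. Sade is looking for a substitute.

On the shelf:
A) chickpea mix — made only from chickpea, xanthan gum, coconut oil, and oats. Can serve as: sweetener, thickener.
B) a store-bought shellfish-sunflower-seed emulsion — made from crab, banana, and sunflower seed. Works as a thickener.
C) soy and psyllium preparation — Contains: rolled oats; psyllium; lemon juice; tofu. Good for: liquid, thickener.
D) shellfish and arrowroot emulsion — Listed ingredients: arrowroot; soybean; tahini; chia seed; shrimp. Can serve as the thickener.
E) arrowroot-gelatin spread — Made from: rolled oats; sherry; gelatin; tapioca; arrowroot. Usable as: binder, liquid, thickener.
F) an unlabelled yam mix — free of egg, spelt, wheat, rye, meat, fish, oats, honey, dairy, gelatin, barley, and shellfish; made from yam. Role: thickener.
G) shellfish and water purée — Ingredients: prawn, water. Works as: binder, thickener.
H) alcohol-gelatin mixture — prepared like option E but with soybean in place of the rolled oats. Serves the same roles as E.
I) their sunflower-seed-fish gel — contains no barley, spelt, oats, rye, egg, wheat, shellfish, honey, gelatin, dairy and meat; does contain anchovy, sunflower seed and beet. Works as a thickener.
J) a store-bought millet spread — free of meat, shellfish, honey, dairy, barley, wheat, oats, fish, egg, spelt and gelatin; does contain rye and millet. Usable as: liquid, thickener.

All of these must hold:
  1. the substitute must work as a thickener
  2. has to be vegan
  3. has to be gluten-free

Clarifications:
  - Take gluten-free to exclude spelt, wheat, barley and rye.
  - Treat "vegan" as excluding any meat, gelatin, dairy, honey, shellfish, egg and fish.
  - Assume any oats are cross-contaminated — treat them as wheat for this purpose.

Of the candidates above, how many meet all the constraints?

A: has oats, so not gluten-free — reject
B: has crab, so not vegan — no
C: has rolled oats, so not gluten-free — reject
D: has shrimp, so not vegan — no
E: has rolled oats, so not gluten-free; has gelatin, so not vegan — no
F: works as a thickener, gluten-free, vegan — OK
G: has prawn, so not vegan — reject
H: has gelatin, so not vegan — out
I: has anchovy, so not vegan — out
J: has rye, so not gluten-free — no

1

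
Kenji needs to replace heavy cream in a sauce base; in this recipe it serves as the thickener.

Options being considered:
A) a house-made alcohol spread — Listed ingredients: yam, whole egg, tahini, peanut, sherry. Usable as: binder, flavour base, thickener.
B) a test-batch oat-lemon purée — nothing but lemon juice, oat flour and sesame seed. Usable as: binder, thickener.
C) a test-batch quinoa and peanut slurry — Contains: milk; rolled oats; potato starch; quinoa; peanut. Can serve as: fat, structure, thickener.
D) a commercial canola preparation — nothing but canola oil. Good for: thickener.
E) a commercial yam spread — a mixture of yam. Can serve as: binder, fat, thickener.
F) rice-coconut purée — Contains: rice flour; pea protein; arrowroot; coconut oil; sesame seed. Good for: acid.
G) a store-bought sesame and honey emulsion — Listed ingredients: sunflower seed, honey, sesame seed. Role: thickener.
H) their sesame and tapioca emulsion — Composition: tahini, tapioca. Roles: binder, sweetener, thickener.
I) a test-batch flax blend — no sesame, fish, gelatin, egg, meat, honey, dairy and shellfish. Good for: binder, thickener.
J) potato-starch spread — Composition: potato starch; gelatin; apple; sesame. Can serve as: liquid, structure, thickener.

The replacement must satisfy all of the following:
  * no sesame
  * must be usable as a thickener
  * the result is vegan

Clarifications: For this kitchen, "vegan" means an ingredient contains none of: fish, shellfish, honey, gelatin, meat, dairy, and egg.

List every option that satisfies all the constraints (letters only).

D, E, I

A: has whole egg, so not vegan; has tahini, so not sesame-free — no
B: has sesame seed, so not sesame-free — out
C: has milk, so not vegan — out
D: works as a thickener, vegan, no sesame — keep
E: only yam; none excluded — OK
F: not usable as a thickener; has sesame seed, so not sesame-free — no
G: has honey, so not vegan; has sesame seed, so not sesame-free — reject
H: has tahini, so not sesame-free — reject
I: works as a thickener, no sesame, vegan — valid
J: has gelatin, so not vegan; has sesame, so not sesame-free — reject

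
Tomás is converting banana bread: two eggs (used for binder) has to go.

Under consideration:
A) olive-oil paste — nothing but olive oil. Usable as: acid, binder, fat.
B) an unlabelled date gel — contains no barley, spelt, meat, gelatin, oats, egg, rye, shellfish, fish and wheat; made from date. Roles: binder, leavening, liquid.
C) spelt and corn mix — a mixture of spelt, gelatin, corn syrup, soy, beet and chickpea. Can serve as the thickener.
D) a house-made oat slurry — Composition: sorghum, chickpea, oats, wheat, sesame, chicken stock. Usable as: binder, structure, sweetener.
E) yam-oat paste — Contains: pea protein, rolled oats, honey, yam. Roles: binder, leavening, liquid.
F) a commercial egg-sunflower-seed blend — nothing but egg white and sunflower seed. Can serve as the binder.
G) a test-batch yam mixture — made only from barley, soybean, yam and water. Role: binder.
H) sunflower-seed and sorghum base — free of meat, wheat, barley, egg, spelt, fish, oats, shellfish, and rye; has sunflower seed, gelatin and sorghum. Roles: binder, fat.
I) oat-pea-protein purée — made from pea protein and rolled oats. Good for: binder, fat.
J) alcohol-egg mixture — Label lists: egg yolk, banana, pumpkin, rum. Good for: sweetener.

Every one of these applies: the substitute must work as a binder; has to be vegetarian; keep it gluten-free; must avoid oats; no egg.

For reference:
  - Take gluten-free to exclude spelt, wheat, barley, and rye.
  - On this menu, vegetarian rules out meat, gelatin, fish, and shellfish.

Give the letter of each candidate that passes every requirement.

A, B

A: gluten-free, vegetarian — valid
B: no egg, vegetarian — OK
C: not usable as a binder; has spelt, so not gluten-free (and 1 more) — out
D: has wheat, so not gluten-free; has chicken stock, so not vegetarian (and 1 more) — out
E: has rolled oats, so not oat-free — no
F: has egg white, so not egg-free — no
G: has barley, so not gluten-free — out
H: has gelatin, so not vegetarian — reject
I: has rolled oats, so not oat-free — out
J: not usable as a binder; has egg yolk, so not egg-free — out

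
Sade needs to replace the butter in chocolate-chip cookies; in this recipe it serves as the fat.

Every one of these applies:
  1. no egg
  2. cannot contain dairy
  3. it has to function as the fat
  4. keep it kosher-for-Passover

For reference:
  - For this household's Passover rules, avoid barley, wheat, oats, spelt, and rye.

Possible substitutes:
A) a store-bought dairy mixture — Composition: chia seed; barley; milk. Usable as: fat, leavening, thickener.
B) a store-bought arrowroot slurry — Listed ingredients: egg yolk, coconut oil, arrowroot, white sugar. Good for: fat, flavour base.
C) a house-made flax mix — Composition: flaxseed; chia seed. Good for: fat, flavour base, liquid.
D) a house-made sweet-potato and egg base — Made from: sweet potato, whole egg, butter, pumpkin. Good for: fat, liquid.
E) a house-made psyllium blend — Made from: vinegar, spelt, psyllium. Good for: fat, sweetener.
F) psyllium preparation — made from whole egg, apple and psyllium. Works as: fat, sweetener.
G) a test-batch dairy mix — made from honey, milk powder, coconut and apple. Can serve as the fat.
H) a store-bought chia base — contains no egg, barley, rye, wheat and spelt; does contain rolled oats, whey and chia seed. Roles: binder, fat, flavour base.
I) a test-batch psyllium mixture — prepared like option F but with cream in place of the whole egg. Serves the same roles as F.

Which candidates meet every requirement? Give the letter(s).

A: has barley, so not kosher-for-Passover; has milk, so not dairy-free — reject
B: has egg yolk, so not egg-free — out
C: all constraints satisfied — OK
D: has whole egg, so not egg-free; has butter, so not dairy-free — no
E: has spelt, so not kosher-for-Passover — out
F: has whole egg, so not egg-free — no
G: has milk powder, so not dairy-free — reject
H: has rolled oats, so not kosher-for-Passover; has whey, so not dairy-free — reject
I: has cream, so not dairy-free — reject

C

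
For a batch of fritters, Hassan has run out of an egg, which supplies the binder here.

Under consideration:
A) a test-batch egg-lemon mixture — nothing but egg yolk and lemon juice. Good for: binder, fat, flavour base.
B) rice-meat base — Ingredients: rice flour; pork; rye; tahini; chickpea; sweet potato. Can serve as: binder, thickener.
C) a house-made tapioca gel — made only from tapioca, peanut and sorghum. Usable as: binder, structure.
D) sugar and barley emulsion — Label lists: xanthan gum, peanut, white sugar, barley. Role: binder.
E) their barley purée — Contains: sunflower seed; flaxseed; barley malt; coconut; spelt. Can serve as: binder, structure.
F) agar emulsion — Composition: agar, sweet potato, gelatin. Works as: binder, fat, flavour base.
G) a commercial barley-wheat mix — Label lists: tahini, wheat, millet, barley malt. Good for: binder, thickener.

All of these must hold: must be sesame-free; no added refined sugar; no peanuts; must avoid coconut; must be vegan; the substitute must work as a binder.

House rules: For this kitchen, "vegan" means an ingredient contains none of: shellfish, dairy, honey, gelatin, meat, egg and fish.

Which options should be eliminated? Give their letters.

A: has egg yolk, so not vegan — reject
B: has pork, so not vegan; has tahini, so not sesame-free — reject
C: has peanut, so not peanut-free — reject
D: has peanut, so not peanut-free; has white sugar, so not no-added-sugar — reject
E: has coconut, so not coconut-free — out
F: has gelatin, so not vegan — no
G: has tahini, so not sesame-free — no

A, B, C, D, E, F, G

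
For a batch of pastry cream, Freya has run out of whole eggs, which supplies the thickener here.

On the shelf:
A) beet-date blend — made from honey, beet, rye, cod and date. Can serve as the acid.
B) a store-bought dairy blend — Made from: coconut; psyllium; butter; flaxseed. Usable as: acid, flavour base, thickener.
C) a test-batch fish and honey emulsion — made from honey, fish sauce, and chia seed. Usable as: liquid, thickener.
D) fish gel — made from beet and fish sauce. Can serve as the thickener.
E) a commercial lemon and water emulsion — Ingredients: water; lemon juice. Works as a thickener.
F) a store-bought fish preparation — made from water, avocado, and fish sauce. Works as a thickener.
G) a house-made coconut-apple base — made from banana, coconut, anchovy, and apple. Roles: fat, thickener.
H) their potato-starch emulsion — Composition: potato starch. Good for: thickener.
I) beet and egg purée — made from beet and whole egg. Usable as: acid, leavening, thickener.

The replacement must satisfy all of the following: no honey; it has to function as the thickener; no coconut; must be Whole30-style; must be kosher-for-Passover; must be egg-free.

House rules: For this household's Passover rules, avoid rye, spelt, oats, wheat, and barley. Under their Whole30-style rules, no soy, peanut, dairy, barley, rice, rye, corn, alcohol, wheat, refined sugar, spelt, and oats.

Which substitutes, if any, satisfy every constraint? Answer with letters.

A: not usable as a thickener; has rye, so not kosher-for-Passover (and 2 more) — no
B: has butter, so not Whole30-style; has coconut, so not coconut-free — out
C: has honey, so not honey-free — out
D: nothing on the exclusion list — OK
E: only lemon juice and water; none excluded — keep
F: no coconut, no egg — keep
G: has coconut, so not coconut-free — out
H: works as a thickener, Whole30-style, no egg — keep
I: has whole egg, so not egg-free — reject

D, E, F, H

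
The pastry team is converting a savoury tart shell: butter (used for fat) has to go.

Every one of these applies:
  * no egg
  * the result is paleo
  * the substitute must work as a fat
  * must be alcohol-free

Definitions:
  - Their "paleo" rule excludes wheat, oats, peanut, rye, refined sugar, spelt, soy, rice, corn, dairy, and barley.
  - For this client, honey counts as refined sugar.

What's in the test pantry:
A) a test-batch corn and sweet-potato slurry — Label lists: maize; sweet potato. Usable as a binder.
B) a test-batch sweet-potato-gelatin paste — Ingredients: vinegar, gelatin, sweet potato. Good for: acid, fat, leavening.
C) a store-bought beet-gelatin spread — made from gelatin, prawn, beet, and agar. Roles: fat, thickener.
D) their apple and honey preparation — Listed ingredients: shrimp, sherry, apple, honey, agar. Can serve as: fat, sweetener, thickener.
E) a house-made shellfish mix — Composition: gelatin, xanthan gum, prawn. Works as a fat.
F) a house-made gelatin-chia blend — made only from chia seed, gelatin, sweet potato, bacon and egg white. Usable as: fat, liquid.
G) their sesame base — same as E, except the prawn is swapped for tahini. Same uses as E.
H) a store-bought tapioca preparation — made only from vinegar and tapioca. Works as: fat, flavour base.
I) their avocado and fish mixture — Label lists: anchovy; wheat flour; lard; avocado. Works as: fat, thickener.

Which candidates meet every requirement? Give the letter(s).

B, C, E, G, H

A: not usable as a fat; has maize, so not paleo — reject
B: only gelatin, vinegar, and sweet potato; none excluded — keep
C: gelatin and prawn etc. — none of it excluded — keep
D: has honey, so not paleo; has sherry, so not alcohol-free — reject
E: no egg, no alcohol — valid
F: has egg white, so not egg-free — no
G: works as a fat, no egg, paleo — valid
H: paleo, no alcohol — keep
I: has wheat flour, so not paleo — no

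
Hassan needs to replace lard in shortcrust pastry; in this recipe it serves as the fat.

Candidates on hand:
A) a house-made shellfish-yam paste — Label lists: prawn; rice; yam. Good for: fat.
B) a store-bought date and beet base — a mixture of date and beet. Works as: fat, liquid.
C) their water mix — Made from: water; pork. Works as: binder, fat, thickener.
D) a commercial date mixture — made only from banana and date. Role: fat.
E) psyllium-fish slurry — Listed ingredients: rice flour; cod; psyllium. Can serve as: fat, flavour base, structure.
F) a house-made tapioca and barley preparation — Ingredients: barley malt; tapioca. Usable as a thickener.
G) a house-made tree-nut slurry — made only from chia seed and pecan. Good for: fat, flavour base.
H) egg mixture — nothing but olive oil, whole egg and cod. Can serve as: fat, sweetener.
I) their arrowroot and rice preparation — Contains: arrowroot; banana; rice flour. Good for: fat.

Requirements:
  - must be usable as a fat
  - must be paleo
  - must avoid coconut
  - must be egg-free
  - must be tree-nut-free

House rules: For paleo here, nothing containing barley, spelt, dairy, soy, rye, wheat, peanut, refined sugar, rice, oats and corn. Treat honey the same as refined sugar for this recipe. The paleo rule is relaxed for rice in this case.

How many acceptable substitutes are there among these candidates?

A: rice is permitted under the paleo carve-out; nothing else excluded — OK
B: no egg, paleo — keep
C: no coconut, no egg — OK
D: only date and banana; none excluded — valid
E: rice is permitted under the paleo carve-out; nothing else excluded — keep
F: not usable as a fat; has barley malt, so not paleo — out
G: has pecan, so not tree-nut-free — no
H: has whole egg, so not egg-free — reject
I: rice is permitted under the paleo carve-out; nothing else excluded — keep

6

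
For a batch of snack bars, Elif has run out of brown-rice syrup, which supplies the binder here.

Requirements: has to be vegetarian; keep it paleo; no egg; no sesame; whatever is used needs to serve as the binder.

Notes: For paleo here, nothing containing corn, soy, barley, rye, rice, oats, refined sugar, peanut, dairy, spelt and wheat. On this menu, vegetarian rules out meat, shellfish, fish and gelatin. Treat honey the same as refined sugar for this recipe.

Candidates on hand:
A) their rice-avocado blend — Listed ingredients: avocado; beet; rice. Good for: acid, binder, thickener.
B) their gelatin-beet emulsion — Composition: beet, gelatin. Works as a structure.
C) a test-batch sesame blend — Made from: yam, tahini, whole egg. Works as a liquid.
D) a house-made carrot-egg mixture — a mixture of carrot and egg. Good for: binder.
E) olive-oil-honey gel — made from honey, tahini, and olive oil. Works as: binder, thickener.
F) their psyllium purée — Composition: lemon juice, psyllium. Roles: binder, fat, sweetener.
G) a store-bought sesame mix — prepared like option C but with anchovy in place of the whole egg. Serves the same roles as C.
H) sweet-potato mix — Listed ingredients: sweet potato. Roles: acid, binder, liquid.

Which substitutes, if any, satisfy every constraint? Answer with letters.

A: has rice, so not paleo — no
B: not usable as a binder; has gelatin, so not vegetarian — no
C: not usable as a binder; has tahini, so not sesame-free (and 1 more) — no
D: has egg, so not egg-free — reject
E: has honey, so not paleo; has tahini, so not sesame-free — reject
F: paleo, vegetarian — keep
G: not usable as a binder; has anchovy, so not vegetarian (and 1 more) — reject
H: vegetarian, no sesame — keep

F, H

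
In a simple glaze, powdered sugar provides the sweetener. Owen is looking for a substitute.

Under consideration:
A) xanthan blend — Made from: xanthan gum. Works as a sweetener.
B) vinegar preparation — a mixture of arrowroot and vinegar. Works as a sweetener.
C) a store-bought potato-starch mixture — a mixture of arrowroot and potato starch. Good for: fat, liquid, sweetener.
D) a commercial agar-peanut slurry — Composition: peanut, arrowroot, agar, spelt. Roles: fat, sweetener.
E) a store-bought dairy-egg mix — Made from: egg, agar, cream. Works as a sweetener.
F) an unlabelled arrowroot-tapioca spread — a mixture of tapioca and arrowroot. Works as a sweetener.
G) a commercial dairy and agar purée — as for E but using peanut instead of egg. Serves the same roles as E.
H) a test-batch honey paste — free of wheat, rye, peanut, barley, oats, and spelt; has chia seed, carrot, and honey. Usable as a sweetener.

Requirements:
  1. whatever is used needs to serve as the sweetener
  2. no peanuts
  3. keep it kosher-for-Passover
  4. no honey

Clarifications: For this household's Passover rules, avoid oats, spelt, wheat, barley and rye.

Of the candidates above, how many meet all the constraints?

A: all constraints satisfied — valid
B: no honey, no peanut — OK
C: only potato starch and arrowroot; none excluded — OK
D: has spelt, so not kosher-for-Passover; has peanut, so not peanut-free — reject
E: all constraints satisfied — OK
F: all constraints satisfied — valid
G: has peanut, so not peanut-free — reject
H: has honey, so not honey-free — reject

5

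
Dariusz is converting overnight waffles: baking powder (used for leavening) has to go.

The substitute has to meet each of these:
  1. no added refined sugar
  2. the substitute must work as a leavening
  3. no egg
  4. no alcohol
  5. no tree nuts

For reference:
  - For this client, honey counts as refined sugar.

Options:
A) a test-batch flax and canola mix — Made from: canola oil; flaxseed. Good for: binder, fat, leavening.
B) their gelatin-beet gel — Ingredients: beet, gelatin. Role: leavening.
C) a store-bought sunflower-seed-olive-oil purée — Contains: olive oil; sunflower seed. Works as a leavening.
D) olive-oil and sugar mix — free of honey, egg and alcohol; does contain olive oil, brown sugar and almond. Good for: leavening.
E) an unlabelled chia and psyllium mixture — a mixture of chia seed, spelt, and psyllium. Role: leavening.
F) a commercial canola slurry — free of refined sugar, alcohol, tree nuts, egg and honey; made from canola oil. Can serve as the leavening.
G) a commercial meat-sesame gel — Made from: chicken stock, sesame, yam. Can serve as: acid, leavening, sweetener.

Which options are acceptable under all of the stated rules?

A, B, C, E, F, G

A: no alcohol, no egg — keep
B: no egg, no-added-sugar — OK
C: all constraints satisfied — keep
D: has almond, so not tree-nut-free; has brown sugar, so not no-added-sugar — reject
E: all constraints satisfied — valid
F: all constraints satisfied — OK
G: only chicken stock, sesame and yam; none excluded — keep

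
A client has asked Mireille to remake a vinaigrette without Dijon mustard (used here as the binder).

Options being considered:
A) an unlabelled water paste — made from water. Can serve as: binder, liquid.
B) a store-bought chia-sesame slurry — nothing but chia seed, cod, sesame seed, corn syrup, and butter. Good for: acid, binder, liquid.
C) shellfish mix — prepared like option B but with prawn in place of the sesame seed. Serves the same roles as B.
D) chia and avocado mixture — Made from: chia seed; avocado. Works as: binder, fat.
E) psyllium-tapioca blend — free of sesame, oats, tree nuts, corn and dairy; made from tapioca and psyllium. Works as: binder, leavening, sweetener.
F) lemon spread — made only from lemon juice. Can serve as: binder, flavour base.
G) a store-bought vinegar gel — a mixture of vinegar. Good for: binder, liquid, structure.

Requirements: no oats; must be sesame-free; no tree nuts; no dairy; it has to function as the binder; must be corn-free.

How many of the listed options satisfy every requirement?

A: only water; none excluded — OK
B: has sesame seed, so not sesame-free; has butter, so not dairy-free (and 1 more) — no
C: has butter, so not dairy-free; has corn syrup, so not corn-free — out
D: every rule checks out — OK
E: every rule checks out — valid
F: all constraints satisfied — valid
G: works as a binder, no sesame, no oats — valid

5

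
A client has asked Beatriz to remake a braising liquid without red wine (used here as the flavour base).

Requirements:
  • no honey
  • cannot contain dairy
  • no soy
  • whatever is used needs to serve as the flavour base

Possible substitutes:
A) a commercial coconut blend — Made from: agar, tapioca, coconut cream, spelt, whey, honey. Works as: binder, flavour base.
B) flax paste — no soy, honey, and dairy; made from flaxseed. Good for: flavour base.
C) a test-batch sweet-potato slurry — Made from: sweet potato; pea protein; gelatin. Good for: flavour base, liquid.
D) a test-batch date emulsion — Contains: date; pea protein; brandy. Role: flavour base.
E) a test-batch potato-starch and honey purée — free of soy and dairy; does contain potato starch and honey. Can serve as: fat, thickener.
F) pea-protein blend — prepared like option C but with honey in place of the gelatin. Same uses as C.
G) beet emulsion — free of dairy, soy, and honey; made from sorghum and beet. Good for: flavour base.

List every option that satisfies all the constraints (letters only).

B, C, D, G

A: has whey, so not dairy-free; has honey, so not honey-free — reject
B: every rule checks out — valid
C: all constraints satisfied — keep
D: nothing on the exclusion list — keep
E: not usable as a flavour base; has honey, so not honey-free — reject
F: has honey, so not honey-free — out
G: works as a flavour base, no honey, no dairy — keep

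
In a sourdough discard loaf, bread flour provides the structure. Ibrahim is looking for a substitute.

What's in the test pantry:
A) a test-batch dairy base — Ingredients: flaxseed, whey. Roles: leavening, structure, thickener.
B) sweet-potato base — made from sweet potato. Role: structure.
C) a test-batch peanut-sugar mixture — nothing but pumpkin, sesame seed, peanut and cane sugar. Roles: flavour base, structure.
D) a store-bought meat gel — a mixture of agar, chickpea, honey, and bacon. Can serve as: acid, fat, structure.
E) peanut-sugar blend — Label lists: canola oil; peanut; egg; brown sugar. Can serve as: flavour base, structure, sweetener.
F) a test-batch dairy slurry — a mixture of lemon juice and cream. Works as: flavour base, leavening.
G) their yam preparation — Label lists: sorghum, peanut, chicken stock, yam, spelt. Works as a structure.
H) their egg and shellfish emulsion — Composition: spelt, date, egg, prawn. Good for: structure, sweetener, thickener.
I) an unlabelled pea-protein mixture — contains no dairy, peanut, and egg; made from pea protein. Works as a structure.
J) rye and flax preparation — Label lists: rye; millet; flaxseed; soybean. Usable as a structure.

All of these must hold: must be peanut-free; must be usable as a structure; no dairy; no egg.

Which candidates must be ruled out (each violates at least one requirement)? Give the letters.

A, C, E, F, G, H

A: has whey, so not dairy-free — out
B: no peanut, no dairy — keep
C: has peanut, so not peanut-free — out
D: honey and bacon etc. — none of it excluded — valid
E: has peanut, so not peanut-free; has egg, so not egg-free — out
F: not usable as a structure; has cream, so not dairy-free — out
G: has peanut, so not peanut-free — out
H: has egg, so not egg-free — no
I: works as a structure, no dairy, no peanut — keep
J: rye and soybean etc. — none of it excluded — OK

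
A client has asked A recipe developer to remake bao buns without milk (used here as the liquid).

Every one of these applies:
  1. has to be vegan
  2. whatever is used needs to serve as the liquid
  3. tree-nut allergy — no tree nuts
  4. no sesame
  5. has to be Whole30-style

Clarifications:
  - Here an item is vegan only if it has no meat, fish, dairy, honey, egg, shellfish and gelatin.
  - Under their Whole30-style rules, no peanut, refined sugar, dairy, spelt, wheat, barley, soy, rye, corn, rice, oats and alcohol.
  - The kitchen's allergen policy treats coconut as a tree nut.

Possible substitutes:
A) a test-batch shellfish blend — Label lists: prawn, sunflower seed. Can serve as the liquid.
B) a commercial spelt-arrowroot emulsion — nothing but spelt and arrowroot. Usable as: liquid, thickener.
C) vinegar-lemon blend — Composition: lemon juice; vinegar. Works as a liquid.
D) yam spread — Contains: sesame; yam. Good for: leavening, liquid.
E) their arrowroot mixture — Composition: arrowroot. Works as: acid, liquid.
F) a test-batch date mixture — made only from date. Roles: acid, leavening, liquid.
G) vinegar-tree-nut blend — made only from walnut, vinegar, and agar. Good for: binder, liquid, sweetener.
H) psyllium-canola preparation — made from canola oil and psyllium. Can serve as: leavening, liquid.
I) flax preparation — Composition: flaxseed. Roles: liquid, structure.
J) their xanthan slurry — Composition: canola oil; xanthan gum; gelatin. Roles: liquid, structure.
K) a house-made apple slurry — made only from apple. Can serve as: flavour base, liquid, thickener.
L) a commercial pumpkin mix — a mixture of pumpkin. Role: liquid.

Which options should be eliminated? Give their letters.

A, B, D, G, J

A: has prawn, so not vegan — out
B: has spelt, so not Whole30-style — no
C: only vinegar and lemon juice; none excluded — keep
D: has sesame, so not sesame-free — no
E: only arrowroot; none excluded — keep
F: only date; none excluded — keep
G: has walnut, so not tree-nut-free — no
H: no sesame, Whole30-style — OK
I: no sesame, Whole30-style — valid
J: has gelatin, so not vegan — no
K: every rule checks out — valid
L: vegan, tree-nut-free — OK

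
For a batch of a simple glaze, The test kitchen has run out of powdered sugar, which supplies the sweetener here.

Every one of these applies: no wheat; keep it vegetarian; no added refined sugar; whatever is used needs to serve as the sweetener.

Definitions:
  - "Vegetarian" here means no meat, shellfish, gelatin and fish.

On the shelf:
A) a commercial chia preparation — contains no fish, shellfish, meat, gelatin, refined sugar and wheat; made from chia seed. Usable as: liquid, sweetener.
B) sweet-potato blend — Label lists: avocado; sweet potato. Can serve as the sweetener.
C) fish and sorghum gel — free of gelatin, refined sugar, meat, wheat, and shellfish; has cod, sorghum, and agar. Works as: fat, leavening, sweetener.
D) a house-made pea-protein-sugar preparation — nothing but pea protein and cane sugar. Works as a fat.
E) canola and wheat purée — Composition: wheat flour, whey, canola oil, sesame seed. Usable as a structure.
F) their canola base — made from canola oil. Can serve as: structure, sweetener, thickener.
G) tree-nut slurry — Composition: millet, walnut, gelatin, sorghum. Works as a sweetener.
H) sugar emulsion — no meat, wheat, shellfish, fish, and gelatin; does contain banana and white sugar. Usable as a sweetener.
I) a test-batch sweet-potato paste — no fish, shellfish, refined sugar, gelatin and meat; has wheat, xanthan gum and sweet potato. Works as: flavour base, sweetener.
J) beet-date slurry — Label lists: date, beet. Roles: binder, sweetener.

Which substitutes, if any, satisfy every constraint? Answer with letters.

A, B, F, J

A: works as a sweetener, no refined sugar, vegetarian — keep
B: vegetarian, no wheat — OK
C: has cod, so not vegetarian — out
D: not usable as a sweetener; has cane sugar, so not no-added-sugar — no
E: not usable as a sweetener; has wheat flour, so not wheat-free — no
F: only canola oil; none excluded — OK
G: has gelatin, so not vegetarian — no
H: has white sugar, so not no-added-sugar — out
I: has wheat, so not wheat-free — out
J: vegetarian, no wheat — valid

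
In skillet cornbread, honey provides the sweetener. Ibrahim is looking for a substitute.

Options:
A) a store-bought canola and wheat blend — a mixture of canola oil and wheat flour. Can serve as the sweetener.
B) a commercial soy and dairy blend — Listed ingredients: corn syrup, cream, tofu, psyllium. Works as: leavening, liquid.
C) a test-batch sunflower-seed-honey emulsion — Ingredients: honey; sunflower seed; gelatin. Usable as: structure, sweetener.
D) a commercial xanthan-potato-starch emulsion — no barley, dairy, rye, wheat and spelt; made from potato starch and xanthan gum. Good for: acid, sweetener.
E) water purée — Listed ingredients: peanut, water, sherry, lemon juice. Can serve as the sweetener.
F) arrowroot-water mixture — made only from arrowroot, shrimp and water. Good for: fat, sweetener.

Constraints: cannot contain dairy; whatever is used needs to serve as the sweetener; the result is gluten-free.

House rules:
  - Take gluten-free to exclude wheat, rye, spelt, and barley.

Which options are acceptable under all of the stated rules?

C, D, E, F

A: has wheat flour, so not gluten-free — out
B: not usable as a sweetener; has cream, so not dairy-free — out
C: every rule checks out — keep
D: works as a sweetener, gluten-free, no dairy — OK
E: works as a sweetener, gluten-free, no dairy — keep
F: only shrimp, arrowroot and water; none excluded — keep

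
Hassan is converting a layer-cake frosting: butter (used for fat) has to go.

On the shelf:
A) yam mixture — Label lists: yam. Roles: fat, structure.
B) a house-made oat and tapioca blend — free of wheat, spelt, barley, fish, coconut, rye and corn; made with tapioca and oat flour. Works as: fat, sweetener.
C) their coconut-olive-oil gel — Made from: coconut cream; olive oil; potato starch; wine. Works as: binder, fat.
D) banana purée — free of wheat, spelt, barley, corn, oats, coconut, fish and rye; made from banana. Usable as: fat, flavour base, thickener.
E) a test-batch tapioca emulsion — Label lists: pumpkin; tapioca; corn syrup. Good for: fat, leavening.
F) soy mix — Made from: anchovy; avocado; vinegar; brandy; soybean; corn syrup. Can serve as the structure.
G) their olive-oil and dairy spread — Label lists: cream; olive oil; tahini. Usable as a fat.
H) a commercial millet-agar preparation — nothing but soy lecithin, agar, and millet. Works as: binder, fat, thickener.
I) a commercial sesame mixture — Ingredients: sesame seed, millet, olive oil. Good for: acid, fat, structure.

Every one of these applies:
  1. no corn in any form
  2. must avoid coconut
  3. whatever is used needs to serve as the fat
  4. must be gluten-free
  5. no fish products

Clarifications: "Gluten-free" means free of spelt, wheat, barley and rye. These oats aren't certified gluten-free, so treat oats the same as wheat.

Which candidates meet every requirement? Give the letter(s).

A: all constraints satisfied — keep
B: has oat flour, so not gluten-free — out
C: has coconut cream, so not coconut-free — out
D: all constraints satisfied — valid
E: has corn syrup, so not corn-free — reject
F: not usable as a fat; has corn syrup, so not corn-free (and 1 more) — reject
G: works as a fat, no fish, no coconut — valid
H: only soy lecithin, millet, and agar; none excluded — OK
I: every rule checks out — valid

A, D, G, H, I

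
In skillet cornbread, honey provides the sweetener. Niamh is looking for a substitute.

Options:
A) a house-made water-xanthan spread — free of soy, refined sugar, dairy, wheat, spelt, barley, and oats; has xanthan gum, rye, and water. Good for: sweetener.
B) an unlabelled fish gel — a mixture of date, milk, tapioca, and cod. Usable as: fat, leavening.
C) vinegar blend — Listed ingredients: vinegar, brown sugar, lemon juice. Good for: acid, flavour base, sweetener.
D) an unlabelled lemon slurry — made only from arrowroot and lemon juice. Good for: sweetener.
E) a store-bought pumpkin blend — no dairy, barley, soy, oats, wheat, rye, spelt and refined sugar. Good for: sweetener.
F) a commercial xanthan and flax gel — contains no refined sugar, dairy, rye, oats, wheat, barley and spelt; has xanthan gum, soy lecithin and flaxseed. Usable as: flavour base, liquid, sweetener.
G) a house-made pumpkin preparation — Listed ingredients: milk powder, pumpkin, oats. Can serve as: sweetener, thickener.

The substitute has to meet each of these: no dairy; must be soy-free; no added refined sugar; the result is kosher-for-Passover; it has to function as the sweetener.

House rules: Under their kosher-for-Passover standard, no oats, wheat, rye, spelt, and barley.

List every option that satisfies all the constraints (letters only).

D, E

A: has rye, so not kosher-for-Passover — reject
B: not usable as a sweetener; has milk, so not dairy-free — reject
C: has brown sugar, so not no-added-sugar — no
D: every rule checks out — keep
E: works as a sweetener, no refined sugar, kosher-for-Passover — valid
F: has soy lecithin, so not soy-free — no
G: has oats, so not kosher-for-Passover; has milk powder, so not dairy-free — out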